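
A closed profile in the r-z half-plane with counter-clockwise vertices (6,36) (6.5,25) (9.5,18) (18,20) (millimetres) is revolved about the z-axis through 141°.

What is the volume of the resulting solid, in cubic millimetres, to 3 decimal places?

Profile (r,z), 4 vertices: (6,36) (6.5,25) (9.5,18) (18,20)
edge 0: (6,36)→(6.5,25)  cross = 6·25 − 6.5·36 = -84.0000; (r_i+r_j)·cross = 12.5·-84.0000 = -1050.0000
edge 1: (6.5,25)→(9.5,18)  cross = 6.5·18 − 9.5·25 = -120.5000; (r_i+r_j)·cross = 16·-120.5000 = -1928.0000
edge 2: (9.5,18)→(18,20)  cross = 9.5·20 − 18·18 = -134.0000; (r_i+r_j)·cross = 27.5·-134.0000 = -3685.0000
edge 3: (18,20)→(6,36)  cross = 18·36 − 6·20 = 528.0000; (r_i+r_j)·cross = 24·528.0000 = 12672.0000
Σcross = 189.5000 → A = |Σcross|/2 = 94.7500 mm²
Σ(r_i+r_j)·cross = 6009.0000 → first moment M = |Σ|/6 = 1001.5000
R_c = M/A = 1001.5000/94.7500 = 10.5699 mm
θ = 141° = 2.460914 rad
V = θ·R_c·A = 2.460914·10.5699·94.7500 = 2464.606 mm³

Volume = 2464.606 mm³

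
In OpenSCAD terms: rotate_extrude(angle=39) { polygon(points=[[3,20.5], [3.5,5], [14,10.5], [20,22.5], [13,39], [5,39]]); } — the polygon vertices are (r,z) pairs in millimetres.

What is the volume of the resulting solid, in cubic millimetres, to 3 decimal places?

Volume = 2746.169 mm³

Profile (r,z), 6 vertices: (3,20.5) (3.5,5) (14,10.5) (20,22.5) (13,39) (5,39)
edge 0: (3,20.5)→(3.5,5)  cross = 3·5 − 3.5·20.5 = -56.7500; (r_i+r_j)·cross = 6.5·-56.7500 = -368.8750
edge 1: (3.5,5)→(14,10.5)  cross = 3.5·10.5 − 14·5 = -33.2500; (r_i+r_j)·cross = 17.5·-33.2500 = -581.8750
edge 2: (14,10.5)→(20,22.5)  cross = 14·22.5 − 20·10.5 = 105.0000; (r_i+r_j)·cross = 34·105.0000 = 3570.0000
edge 3: (20,22.5)→(13,39)  cross = 20·39 − 13·22.5 = 487.5000; (r_i+r_j)·cross = 33·487.5000 = 16087.5000
edge 4: (13,39)→(5,39)  cross = 13·39 − 5·39 = 312.0000; (r_i+r_j)·cross = 18·312.0000 = 5616.0000
edge 5: (5,39)→(3,20.5)  cross = 5·20.5 − 3·39 = -14.5000; (r_i+r_j)·cross = 8·-14.5000 = -116.0000
Σcross = 800.0000 → A = |Σcross|/2 = 400.0000 mm²
Σ(r_i+r_j)·cross = 24206.7500 → first moment M = |Σ|/6 = 4034.4583
R_c = M/A = 4034.4583/400.0000 = 10.0861 mm
θ = 39° = 0.680678 rad
V = θ·R_c·A = 0.680678·10.0861·400.0000 = 2746.169 mm³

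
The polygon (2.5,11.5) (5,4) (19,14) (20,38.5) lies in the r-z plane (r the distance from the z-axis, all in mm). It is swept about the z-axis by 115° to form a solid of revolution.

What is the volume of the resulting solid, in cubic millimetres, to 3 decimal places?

Volume = 6729.777 mm³

Profile (r,z), 4 vertices: (2.5,11.5) (5,4) (19,14) (20,38.5)
edge 0: (2.5,11.5)→(5,4)  cross = 2.5·4 − 5·11.5 = -47.5000; (r_i+r_j)·cross = 7.5·-47.5000 = -356.2500
edge 1: (5,4)→(19,14)  cross = 5·14 − 19·4 = -6.0000; (r_i+r_j)·cross = 24·-6.0000 = -144.0000
edge 2: (19,14)→(20,38.5)  cross = 19·38.5 − 20·14 = 451.5000; (r_i+r_j)·cross = 39·451.5000 = 17608.5000
edge 3: (20,38.5)→(2.5,11.5)  cross = 20·11.5 − 2.5·38.5 = 133.7500; (r_i+r_j)·cross = 22.5·133.7500 = 3009.3750
Σcross = 531.7500 → A = |Σcross|/2 = 265.8750 mm²
Σ(r_i+r_j)·cross = 20117.6250 → first moment M = |Σ|/6 = 3352.9375
R_c = M/A = 3352.9375/265.8750 = 12.6110 mm
θ = 115° = 2.007129 rad
V = θ·R_c·A = 2.007129·12.6110·265.8750 = 6729.777 mm³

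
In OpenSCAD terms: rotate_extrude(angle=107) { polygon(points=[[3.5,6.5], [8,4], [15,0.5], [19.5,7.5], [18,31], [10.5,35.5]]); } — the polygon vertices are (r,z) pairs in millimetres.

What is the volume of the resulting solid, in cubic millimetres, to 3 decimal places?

Profile (r,z), 6 vertices: (3.5,6.5) (8,4) (15,0.5) (19.5,7.5) (18,31) (10.5,35.5)
edge 0: (3.5,6.5)→(8,4)  cross = 3.5·4 − 8·6.5 = -38.0000; (r_i+r_j)·cross = 11.5·-38.0000 = -437.0000
edge 1: (8,4)→(15,0.5)  cross = 8·0.5 − 15·4 = -56.0000; (r_i+r_j)·cross = 23·-56.0000 = -1288.0000
edge 2: (15,0.5)→(19.5,7.5)  cross = 15·7.5 − 19.5·0.5 = 102.7500; (r_i+r_j)·cross = 34.5·102.7500 = 3544.8750
edge 3: (19.5,7.5)→(18,31)  cross = 19.5·31 − 18·7.5 = 469.5000; (r_i+r_j)·cross = 37.5·469.5000 = 17606.2500
edge 4: (18,31)→(10.5,35.5)  cross = 18·35.5 − 10.5·31 = 313.5000; (r_i+r_j)·cross = 28.5·313.5000 = 8934.7500
edge 5: (10.5,35.5)→(3.5,6.5)  cross = 10.5·6.5 − 3.5·35.5 = -56.0000; (r_i+r_j)·cross = 14·-56.0000 = -784.0000
Σcross = 735.7500 → A = |Σcross|/2 = 367.8750 mm²
Σ(r_i+r_j)·cross = 27576.8750 → first moment M = |Σ|/6 = 4596.1458
R_c = M/A = 4596.1458/367.8750 = 12.4938 mm
θ = 107° = 1.867502 rad
V = θ·R_c·A = 1.867502·12.4938·367.8750 = 8583.313 mm³

Volume = 8583.313 mm³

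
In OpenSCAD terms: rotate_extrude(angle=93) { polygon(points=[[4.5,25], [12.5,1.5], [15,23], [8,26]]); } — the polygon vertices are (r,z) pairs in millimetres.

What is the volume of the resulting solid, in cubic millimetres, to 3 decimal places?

Profile (r,z), 4 vertices: (4.5,25) (12.5,1.5) (15,23) (8,26)
edge 0: (4.5,25)→(12.5,1.5)  cross = 4.5·1.5 − 12.5·25 = -305.7500; (r_i+r_j)·cross = 17·-305.7500 = -5197.7500
edge 1: (12.5,1.5)→(15,23)  cross = 12.5·23 − 15·1.5 = 265.0000; (r_i+r_j)·cross = 27.5·265.0000 = 7287.5000
edge 2: (15,23)→(8,26)  cross = 15·26 − 8·23 = 206.0000; (r_i+r_j)·cross = 23·206.0000 = 4738.0000
edge 3: (8,26)→(4.5,25)  cross = 8·25 − 4.5·26 = 83.0000; (r_i+r_j)·cross = 12.5·83.0000 = 1037.5000
Σcross = 248.2500 → A = |Σcross|/2 = 124.1250 mm²
Σ(r_i+r_j)·cross = 7865.2500 → first moment M = |Σ|/6 = 1310.8750
R_c = M/A = 1310.8750/124.1250 = 10.5609 mm
θ = 93° = 1.623156 rad
V = θ·R_c·A = 1.623156·10.5609·124.1250 = 2127.755 mm³

Volume = 2127.755 mm³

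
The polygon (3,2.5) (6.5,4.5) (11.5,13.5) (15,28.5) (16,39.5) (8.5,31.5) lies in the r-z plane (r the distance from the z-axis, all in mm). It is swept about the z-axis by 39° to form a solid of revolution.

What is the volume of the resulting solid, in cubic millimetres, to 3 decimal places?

Volume = 1299.217 mm³

Profile (r,z), 6 vertices: (3,2.5) (6.5,4.5) (11.5,13.5) (15,28.5) (16,39.5) (8.5,31.5)
edge 0: (3,2.5)→(6.5,4.5)  cross = 3·4.5 − 6.5·2.5 = -2.7500; (r_i+r_j)·cross = 9.5·-2.7500 = -26.1250
edge 1: (6.5,4.5)→(11.5,13.5)  cross = 6.5·13.5 − 11.5·4.5 = 36.0000; (r_i+r_j)·cross = 18·36.0000 = 648.0000
edge 2: (11.5,13.5)→(15,28.5)  cross = 11.5·28.5 − 15·13.5 = 125.2500; (r_i+r_j)·cross = 26.5·125.2500 = 3319.1250
edge 3: (15,28.5)→(16,39.5)  cross = 15·39.5 − 16·28.5 = 136.5000; (r_i+r_j)·cross = 31·136.5000 = 4231.5000
edge 4: (16,39.5)→(8.5,31.5)  cross = 16·31.5 − 8.5·39.5 = 168.2500; (r_i+r_j)·cross = 24.5·168.2500 = 4122.1250
edge 5: (8.5,31.5)→(3,2.5)  cross = 8.5·2.5 − 3·31.5 = -73.2500; (r_i+r_j)·cross = 11.5·-73.2500 = -842.3750
Σcross = 390.0000 → A = |Σcross|/2 = 195.0000 mm²
Σ(r_i+r_j)·cross = 11452.2500 → first moment M = |Σ|/6 = 1908.7083
R_c = M/A = 1908.7083/195.0000 = 9.7882 mm
θ = 39° = 0.680678 rad
V = θ·R_c·A = 0.680678·9.7882·195.0000 = 1299.217 mm³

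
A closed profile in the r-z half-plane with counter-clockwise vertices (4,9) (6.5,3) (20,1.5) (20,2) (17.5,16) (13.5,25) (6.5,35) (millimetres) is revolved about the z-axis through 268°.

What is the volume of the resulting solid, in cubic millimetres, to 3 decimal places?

Profile (r,z), 7 vertices: (4,9) (6.5,3) (20,1.5) (20,2) (17.5,16) (13.5,25) (6.5,35)
edge 0: (4,9)→(6.5,3)  cross = 4·3 − 6.5·9 = -46.5000; (r_i+r_j)·cross = 10.5·-46.5000 = -488.2500
edge 1: (6.5,3)→(20,1.5)  cross = 6.5·1.5 − 20·3 = -50.2500; (r_i+r_j)·cross = 26.5·-50.2500 = -1331.6250
edge 2: (20,1.5)→(20,2)  cross = 20·2 − 20·1.5 = 10.0000; (r_i+r_j)·cross = 40·10.0000 = 400.0000
edge 3: (20,2)→(17.5,16)  cross = 20·16 − 17.5·2 = 285.0000; (r_i+r_j)·cross = 37.5·285.0000 = 10687.5000
edge 4: (17.5,16)→(13.5,25)  cross = 17.5·25 − 13.5·16 = 221.5000; (r_i+r_j)·cross = 31·221.5000 = 6866.5000
edge 5: (13.5,25)→(6.5,35)  cross = 13.5·35 − 6.5·25 = 310.0000; (r_i+r_j)·cross = 20·310.0000 = 6200.0000
edge 6: (6.5,35)→(4,9)  cross = 6.5·9 − 4·35 = -81.5000; (r_i+r_j)·cross = 10.5·-81.5000 = -855.7500
Σcross = 648.2500 → A = |Σcross|/2 = 324.1250 mm²
Σ(r_i+r_j)·cross = 21478.3750 → first moment M = |Σ|/6 = 3579.7292
R_c = M/A = 3579.7292/324.1250 = 11.0443 mm
θ = 268° = 4.677482 rad
V = θ·R_c·A = 4.677482·11.0443·324.1250 = 16744.120 mm³

Volume = 16744.120 mm³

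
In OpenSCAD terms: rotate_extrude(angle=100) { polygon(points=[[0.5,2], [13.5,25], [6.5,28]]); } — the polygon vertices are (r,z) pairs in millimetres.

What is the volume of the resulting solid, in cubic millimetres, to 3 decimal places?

Profile (r,z), 3 vertices: (0.5,2) (13.5,25) (6.5,28)
edge 0: (0.5,2)→(13.5,25)  cross = 0.5·25 − 13.5·2 = -14.5000; (r_i+r_j)·cross = 14·-14.5000 = -203.0000
edge 1: (13.5,25)→(6.5,28)  cross = 13.5·28 − 6.5·25 = 215.5000; (r_i+r_j)·cross = 20·215.5000 = 4310.0000
edge 2: (6.5,28)→(0.5,2)  cross = 6.5·2 − 0.5·28 = -1.0000; (r_i+r_j)·cross = 7·-1.0000 = -7.0000
Σcross = 200.0000 → A = |Σcross|/2 = 100.0000 mm²
Σ(r_i+r_j)·cross = 4100.0000 → first moment M = |Σ|/6 = 683.3333
R_c = M/A = 683.3333/100.0000 = 6.8333 mm
θ = 100° = 1.745329 rad
V = θ·R_c·A = 1.745329·6.8333·100.0000 = 1192.642 mm³

Volume = 1192.642 mm³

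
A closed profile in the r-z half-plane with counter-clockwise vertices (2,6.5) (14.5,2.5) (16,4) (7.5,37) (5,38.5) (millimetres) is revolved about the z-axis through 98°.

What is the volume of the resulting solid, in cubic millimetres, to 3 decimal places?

Profile (r,z), 5 vertices: (2,6.5) (14.5,2.5) (16,4) (7.5,37) (5,38.5)
edge 0: (2,6.5)→(14.5,2.5)  cross = 2·2.5 − 14.5·6.5 = -89.2500; (r_i+r_j)·cross = 16.5·-89.2500 = -1472.6250
edge 1: (14.5,2.5)→(16,4)  cross = 14.5·4 − 16·2.5 = 18.0000; (r_i+r_j)·cross = 30.5·18.0000 = 549.0000
edge 2: (16,4)→(7.5,37)  cross = 16·37 − 7.5·4 = 562.0000; (r_i+r_j)·cross = 23.5·562.0000 = 13207.0000
edge 3: (7.5,37)→(5,38.5)  cross = 7.5·38.5 − 5·37 = 103.7500; (r_i+r_j)·cross = 12.5·103.7500 = 1296.8750
edge 4: (5,38.5)→(2,6.5)  cross = 5·6.5 − 2·38.5 = -44.5000; (r_i+r_j)·cross = 7·-44.5000 = -311.5000
Σcross = 550.0000 → A = |Σcross|/2 = 275.0000 mm²
Σ(r_i+r_j)·cross = 13268.7500 → first moment M = |Σ|/6 = 2211.4583
R_c = M/A = 2211.4583/275.0000 = 8.0417 mm
θ = 98° = 1.710423 rad
V = θ·R_c·A = 1.710423·8.0417·275.0000 = 3782.528 mm³

Volume = 3782.528 mm³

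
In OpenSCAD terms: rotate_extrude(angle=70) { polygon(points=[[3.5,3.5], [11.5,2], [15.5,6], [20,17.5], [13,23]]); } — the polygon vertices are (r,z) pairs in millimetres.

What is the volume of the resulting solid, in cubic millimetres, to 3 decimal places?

Volume = 2645.377 mm³

Profile (r,z), 5 vertices: (3.5,3.5) (11.5,2) (15.5,6) (20,17.5) (13,23)
edge 0: (3.5,3.5)→(11.5,2)  cross = 3.5·2 − 11.5·3.5 = -33.2500; (r_i+r_j)·cross = 15·-33.2500 = -498.7500
edge 1: (11.5,2)→(15.5,6)  cross = 11.5·6 − 15.5·2 = 38.0000; (r_i+r_j)·cross = 27·38.0000 = 1026.0000
edge 2: (15.5,6)→(20,17.5)  cross = 15.5·17.5 − 20·6 = 151.2500; (r_i+r_j)·cross = 35.5·151.2500 = 5369.3750
edge 3: (20,17.5)→(13,23)  cross = 20·23 − 13·17.5 = 232.5000; (r_i+r_j)·cross = 33·232.5000 = 7672.5000
edge 4: (13,23)→(3.5,3.5)  cross = 13·3.5 − 3.5·23 = -35.0000; (r_i+r_j)·cross = 16.5·-35.0000 = -577.5000
Σcross = 353.5000 → A = |Σcross|/2 = 176.7500 mm²
Σ(r_i+r_j)·cross = 12991.6250 → first moment M = |Σ|/6 = 2165.2708
R_c = M/A = 2165.2708/176.7500 = 12.2505 mm
θ = 70° = 1.221730 rad
V = θ·R_c·A = 1.221730·12.2505·176.7500 = 2645.377 mm³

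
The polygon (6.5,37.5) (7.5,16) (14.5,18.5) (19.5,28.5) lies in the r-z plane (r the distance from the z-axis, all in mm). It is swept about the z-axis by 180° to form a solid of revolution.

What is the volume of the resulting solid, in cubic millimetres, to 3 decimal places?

Profile (r,z), 4 vertices: (6.5,37.5) (7.5,16) (14.5,18.5) (19.5,28.5)
edge 0: (6.5,37.5)→(7.5,16)  cross = 6.5·16 − 7.5·37.5 = -177.2500; (r_i+r_j)·cross = 14·-177.2500 = -2481.5000
edge 1: (7.5,16)→(14.5,18.5)  cross = 7.5·18.5 − 14.5·16 = -93.2500; (r_i+r_j)·cross = 22·-93.2500 = -2051.5000
edge 2: (14.5,18.5)→(19.5,28.5)  cross = 14.5·28.5 − 19.5·18.5 = 52.5000; (r_i+r_j)·cross = 34·52.5000 = 1785.0000
edge 3: (19.5,28.5)→(6.5,37.5)  cross = 19.5·37.5 − 6.5·28.5 = 546.0000; (r_i+r_j)·cross = 26·546.0000 = 14196.0000
Σcross = 328.0000 → A = |Σcross|/2 = 164.0000 mm²
Σ(r_i+r_j)·cross = 11448.0000 → first moment M = |Σ|/6 = 1908.0000
R_c = M/A = 1908.0000/164.0000 = 11.6341 mm
θ = 180° = 3.141593 rad
V = θ·R_c·A = 3.141593·11.6341·164.0000 = 5994.159 mm³

Volume = 5994.159 mm³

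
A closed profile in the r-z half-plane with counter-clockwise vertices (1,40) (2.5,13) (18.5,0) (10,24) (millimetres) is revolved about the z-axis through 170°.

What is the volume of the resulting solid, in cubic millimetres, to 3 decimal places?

Volume = 5654.721 mm³

Profile (r,z), 4 vertices: (1,40) (2.5,13) (18.5,0) (10,24)
edge 0: (1,40)→(2.5,13)  cross = 1·13 − 2.5·40 = -87.0000; (r_i+r_j)·cross = 3.5·-87.0000 = -304.5000
edge 1: (2.5,13)→(18.5,0)  cross = 2.5·0 − 18.5·13 = -240.5000; (r_i+r_j)·cross = 21·-240.5000 = -5050.5000
edge 2: (18.5,0)→(10,24)  cross = 18.5·24 − 10·0 = 444.0000; (r_i+r_j)·cross = 28.5·444.0000 = 12654.0000
edge 3: (10,24)→(1,40)  cross = 10·40 − 1·24 = 376.0000; (r_i+r_j)·cross = 11·376.0000 = 4136.0000
Σcross = 492.5000 → A = |Σcross|/2 = 246.2500 mm²
Σ(r_i+r_j)·cross = 11435.0000 → first moment M = |Σ|/6 = 1905.8333
R_c = M/A = 1905.8333/246.2500 = 7.7394 mm
θ = 170° = 2.967060 rad
V = θ·R_c·A = 2.967060·7.7394·246.2500 = 5654.721 mm³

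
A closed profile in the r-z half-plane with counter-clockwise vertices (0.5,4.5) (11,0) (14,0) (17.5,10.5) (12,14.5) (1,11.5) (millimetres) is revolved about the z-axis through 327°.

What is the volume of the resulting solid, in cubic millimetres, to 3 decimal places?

Profile (r,z), 6 vertices: (0.5,4.5) (11,0) (14,0) (17.5,10.5) (12,14.5) (1,11.5)
edge 0: (0.5,4.5)→(11,0)  cross = 0.5·0 − 11·4.5 = -49.5000; (r_i+r_j)·cross = 11.5·-49.5000 = -569.2500
edge 1: (11,0)→(14,0)  cross = 11·0 − 14·0 = 0.0000; (r_i+r_j)·cross = 25·0.0000 = 0.0000
edge 2: (14,0)→(17.5,10.5)  cross = 14·10.5 − 17.5·0 = 147.0000; (r_i+r_j)·cross = 31.5·147.0000 = 4630.5000
edge 3: (17.5,10.5)→(12,14.5)  cross = 17.5·14.5 − 12·10.5 = 127.7500; (r_i+r_j)·cross = 29.5·127.7500 = 3768.6250
edge 4: (12,14.5)→(1,11.5)  cross = 12·11.5 − 1·14.5 = 123.5000; (r_i+r_j)·cross = 13·123.5000 = 1605.5000
edge 5: (1,11.5)→(0.5,4.5)  cross = 1·4.5 − 0.5·11.5 = -1.2500; (r_i+r_j)·cross = 1.5·-1.2500 = -1.8750
Σcross = 347.5000 → A = |Σcross|/2 = 173.7500 mm²
Σ(r_i+r_j)·cross = 9433.5000 → first moment M = |Σ|/6 = 1572.2500
R_c = M/A = 1572.2500/173.7500 = 9.0489 mm
θ = 327° = 5.707227 rad
V = θ·R_c·A = 5.707227·9.0489·173.7500 = 8973.187 mm³

Volume = 8973.187 mm³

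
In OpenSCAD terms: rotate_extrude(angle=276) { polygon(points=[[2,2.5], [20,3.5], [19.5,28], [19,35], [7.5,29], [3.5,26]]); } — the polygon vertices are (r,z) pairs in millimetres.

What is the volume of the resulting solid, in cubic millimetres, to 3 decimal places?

Profile (r,z), 6 vertices: (2,2.5) (20,3.5) (19.5,28) (19,35) (7.5,29) (3.5,26)
edge 0: (2,2.5)→(20,3.5)  cross = 2·3.5 − 20·2.5 = -43.0000; (r_i+r_j)·cross = 22·-43.0000 = -946.0000
edge 1: (20,3.5)→(19.5,28)  cross = 20·28 − 19.5·3.5 = 491.7500; (r_i+r_j)·cross = 39.5·491.7500 = 19424.1250
edge 2: (19.5,28)→(19,35)  cross = 19.5·35 − 19·28 = 150.5000; (r_i+r_j)·cross = 38.5·150.5000 = 5794.2500
edge 3: (19,35)→(7.5,29)  cross = 19·29 − 7.5·35 = 288.5000; (r_i+r_j)·cross = 26.5·288.5000 = 7645.2500
edge 4: (7.5,29)→(3.5,26)  cross = 7.5·26 − 3.5·29 = 93.5000; (r_i+r_j)·cross = 11·93.5000 = 1028.5000
edge 5: (3.5,26)→(2,2.5)  cross = 3.5·2.5 − 2·26 = -43.2500; (r_i+r_j)·cross = 5.5·-43.2500 = -237.8750
Σcross = 938.0000 → A = |Σcross|/2 = 469.0000 mm²
Σ(r_i+r_j)·cross = 32708.2500 → first moment M = |Σ|/6 = 5451.3750
R_c = M/A = 5451.3750/469.0000 = 11.6234 mm
θ = 276° = 4.817109 rad
V = θ·R_c·A = 4.817109·11.6234·469.0000 = 26259.866 mm³

Volume = 26259.866 mm³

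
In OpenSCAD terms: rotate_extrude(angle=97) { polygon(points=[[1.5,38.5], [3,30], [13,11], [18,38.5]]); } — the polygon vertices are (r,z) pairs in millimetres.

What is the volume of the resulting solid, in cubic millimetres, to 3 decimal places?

Volume = 4439.989 mm³

Profile (r,z), 4 vertices: (1.5,38.5) (3,30) (13,11) (18,38.5)
edge 0: (1.5,38.5)→(3,30)  cross = 1.5·30 − 3·38.5 = -70.5000; (r_i+r_j)·cross = 4.5·-70.5000 = -317.2500
edge 1: (3,30)→(13,11)  cross = 3·11 − 13·30 = -357.0000; (r_i+r_j)·cross = 16·-357.0000 = -5712.0000
edge 2: (13,11)→(18,38.5)  cross = 13·38.5 − 18·11 = 302.5000; (r_i+r_j)·cross = 31·302.5000 = 9377.5000
edge 3: (18,38.5)→(1.5,38.5)  cross = 18·38.5 − 1.5·38.5 = 635.2500; (r_i+r_j)·cross = 19.5·635.2500 = 12387.3750
Σcross = 510.2500 → A = |Σcross|/2 = 255.1250 mm²
Σ(r_i+r_j)·cross = 15735.6250 → first moment M = |Σ|/6 = 2622.6042
R_c = M/A = 2622.6042/255.1250 = 10.2797 mm
θ = 97° = 1.692969 rad
V = θ·R_c·A = 1.692969·10.2797·255.1250 = 4439.989 mm³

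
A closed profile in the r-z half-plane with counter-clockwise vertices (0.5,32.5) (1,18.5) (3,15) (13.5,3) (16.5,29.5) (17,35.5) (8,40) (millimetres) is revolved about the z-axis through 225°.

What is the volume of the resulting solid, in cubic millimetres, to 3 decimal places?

Profile (r,z), 7 vertices: (0.5,32.5) (1,18.5) (3,15) (13.5,3) (16.5,29.5) (17,35.5) (8,40)
edge 0: (0.5,32.5)→(1,18.5)  cross = 0.5·18.5 − 1·32.5 = -23.2500; (r_i+r_j)·cross = 1.5·-23.2500 = -34.8750
edge 1: (1,18.5)→(3,15)  cross = 1·15 − 3·18.5 = -40.5000; (r_i+r_j)·cross = 4·-40.5000 = -162.0000
edge 2: (3,15)→(13.5,3)  cross = 3·3 − 13.5·15 = -193.5000; (r_i+r_j)·cross = 16.5·-193.5000 = -3192.7500
edge 3: (13.5,3)→(16.5,29.5)  cross = 13.5·29.5 − 16.5·3 = 348.7500; (r_i+r_j)·cross = 30·348.7500 = 10462.5000
edge 4: (16.5,29.5)→(17,35.5)  cross = 16.5·35.5 − 17·29.5 = 84.2500; (r_i+r_j)·cross = 33.5·84.2500 = 2822.3750
edge 5: (17,35.5)→(8,40)  cross = 17·40 − 8·35.5 = 396.0000; (r_i+r_j)·cross = 25·396.0000 = 9900.0000
edge 6: (8,40)→(0.5,32.5)  cross = 8·32.5 − 0.5·40 = 240.0000; (r_i+r_j)·cross = 8.5·240.0000 = 2040.0000
Σcross = 811.7500 → A = |Σcross|/2 = 405.8750 mm²
Σ(r_i+r_j)·cross = 21835.2500 → first moment M = |Σ|/6 = 3639.2083
R_c = M/A = 3639.2083/405.8750 = 8.9663 mm
θ = 225° = 3.926991 rad
V = θ·R_c·A = 3.926991·8.9663·405.8750 = 14291.138 mm³

Volume = 14291.138 mm³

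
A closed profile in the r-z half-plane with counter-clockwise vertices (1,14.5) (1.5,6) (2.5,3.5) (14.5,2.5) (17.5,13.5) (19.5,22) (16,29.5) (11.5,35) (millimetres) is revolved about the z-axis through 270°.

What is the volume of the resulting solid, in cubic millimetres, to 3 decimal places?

Profile (r,z), 8 vertices: (1,14.5) (1.5,6) (2.5,3.5) (14.5,2.5) (17.5,13.5) (19.5,22) (16,29.5) (11.5,35)
edge 0: (1,14.5)→(1.5,6)  cross = 1·6 − 1.5·14.5 = -15.7500; (r_i+r_j)·cross = 2.5·-15.7500 = -39.3750
edge 1: (1.5,6)→(2.5,3.5)  cross = 1.5·3.5 − 2.5·6 = -9.7500; (r_i+r_j)·cross = 4·-9.7500 = -39.0000
edge 2: (2.5,3.5)→(14.5,2.5)  cross = 2.5·2.5 − 14.5·3.5 = -44.5000; (r_i+r_j)·cross = 17·-44.5000 = -756.5000
edge 3: (14.5,2.5)→(17.5,13.5)  cross = 14.5·13.5 − 17.5·2.5 = 152.0000; (r_i+r_j)·cross = 32·152.0000 = 4864.0000
edge 4: (17.5,13.5)→(19.5,22)  cross = 17.5·22 − 19.5·13.5 = 121.7500; (r_i+r_j)·cross = 37·121.7500 = 4504.7500
edge 5: (19.5,22)→(16,29.5)  cross = 19.5·29.5 − 16·22 = 223.2500; (r_i+r_j)·cross = 35.5·223.2500 = 7925.3750
edge 6: (16,29.5)→(11.5,35)  cross = 16·35 − 11.5·29.5 = 220.7500; (r_i+r_j)·cross = 27.5·220.7500 = 6070.6250
edge 7: (11.5,35)→(1,14.5)  cross = 11.5·14.5 − 1·35 = 131.7500; (r_i+r_j)·cross = 12.5·131.7500 = 1646.8750
Σcross = 779.5000 → A = |Σcross|/2 = 389.7500 mm²
Σ(r_i+r_j)·cross = 24176.7500 → first moment M = |Σ|/6 = 4029.4583
R_c = M/A = 4029.4583/389.7500 = 10.3386 mm
θ = 270° = 4.712389 rad
V = θ·R_c·A = 4.712389·10.3386·389.7500 = 18988.375 mm³

Volume = 18988.375 mm³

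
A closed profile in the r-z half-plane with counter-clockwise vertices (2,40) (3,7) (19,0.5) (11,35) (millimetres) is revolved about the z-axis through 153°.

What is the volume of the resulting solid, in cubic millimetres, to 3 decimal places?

Volume = 9422.788 mm³

Profile (r,z), 4 vertices: (2,40) (3,7) (19,0.5) (11,35)
edge 0: (2,40)→(3,7)  cross = 2·7 − 3·40 = -106.0000; (r_i+r_j)·cross = 5·-106.0000 = -530.0000
edge 1: (3,7)→(19,0.5)  cross = 3·0.5 − 19·7 = -131.5000; (r_i+r_j)·cross = 22·-131.5000 = -2893.0000
edge 2: (19,0.5)→(11,35)  cross = 19·35 − 11·0.5 = 659.5000; (r_i+r_j)·cross = 30·659.5000 = 19785.0000
edge 3: (11,35)→(2,40)  cross = 11·40 − 2·35 = 370.0000; (r_i+r_j)·cross = 13·370.0000 = 4810.0000
Σcross = 792.0000 → A = |Σcross|/2 = 396.0000 mm²
Σ(r_i+r_j)·cross = 21172.0000 → first moment M = |Σ|/6 = 3528.6667
R_c = M/A = 3528.6667/396.0000 = 8.9108 mm
θ = 153° = 2.670354 rad
V = θ·R_c·A = 2.670354·8.9108·396.0000 = 9422.788 mm³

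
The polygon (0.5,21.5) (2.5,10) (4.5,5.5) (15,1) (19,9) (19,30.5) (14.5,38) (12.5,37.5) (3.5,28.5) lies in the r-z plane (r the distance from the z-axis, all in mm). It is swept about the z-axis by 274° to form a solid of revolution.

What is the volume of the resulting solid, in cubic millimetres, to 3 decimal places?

Profile (r,z), 9 vertices: (0.5,21.5) (2.5,10) (4.5,5.5) (15,1) (19,9) (19,30.5) (14.5,38) (12.5,37.5) (3.5,28.5)
edge 0: (0.5,21.5)→(2.5,10)  cross = 0.5·10 − 2.5·21.5 = -48.7500; (r_i+r_j)·cross = 3·-48.7500 = -146.2500
edge 1: (2.5,10)→(4.5,5.5)  cross = 2.5·5.5 − 4.5·10 = -31.2500; (r_i+r_j)·cross = 7·-31.2500 = -218.7500
edge 2: (4.5,5.5)→(15,1)  cross = 4.5·1 − 15·5.5 = -78.0000; (r_i+r_j)·cross = 19.5·-78.0000 = -1521.0000
edge 3: (15,1)→(19,9)  cross = 15·9 − 19·1 = 116.0000; (r_i+r_j)·cross = 34·116.0000 = 3944.0000
edge 4: (19,9)→(19,30.5)  cross = 19·30.5 − 19·9 = 408.5000; (r_i+r_j)·cross = 38·408.5000 = 15523.0000
edge 5: (19,30.5)→(14.5,38)  cross = 19·38 − 14.5·30.5 = 279.7500; (r_i+r_j)·cross = 33.5·279.7500 = 9371.6250
edge 6: (14.5,38)→(12.5,37.5)  cross = 14.5·37.5 − 12.5·38 = 68.7500; (r_i+r_j)·cross = 27·68.7500 = 1856.2500
edge 7: (12.5,37.5)→(3.5,28.5)  cross = 12.5·28.5 − 3.5·37.5 = 225.0000; (r_i+r_j)·cross = 16·225.0000 = 3600.0000
edge 8: (3.5,28.5)→(0.5,21.5)  cross = 3.5·21.5 − 0.5·28.5 = 61.0000; (r_i+r_j)·cross = 4·61.0000 = 244.0000
Σcross = 1001.0000 → A = |Σcross|/2 = 500.5000 mm²
Σ(r_i+r_j)·cross = 32652.8750 → first moment M = |Σ|/6 = 5442.1458
R_c = M/A = 5442.1458/500.5000 = 10.8734 mm
θ = 274° = 4.782202 rad
V = θ·R_c·A = 4.782202·10.8734·500.5000 = 26025.442 mm³

Volume = 26025.442 mm³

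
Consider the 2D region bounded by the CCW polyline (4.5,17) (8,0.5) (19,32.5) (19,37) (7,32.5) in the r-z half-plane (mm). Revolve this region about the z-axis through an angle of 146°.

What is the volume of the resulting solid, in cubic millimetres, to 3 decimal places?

Volume = 7367.746 mm³

Profile (r,z), 5 vertices: (4.5,17) (8,0.5) (19,32.5) (19,37) (7,32.5)
edge 0: (4.5,17)→(8,0.5)  cross = 4.5·0.5 − 8·17 = -133.7500; (r_i+r_j)·cross = 12.5·-133.7500 = -1671.8750
edge 1: (8,0.5)→(19,32.5)  cross = 8·32.5 − 19·0.5 = 250.5000; (r_i+r_j)·cross = 27·250.5000 = 6763.5000
edge 2: (19,32.5)→(19,37)  cross = 19·37 − 19·32.5 = 85.5000; (r_i+r_j)·cross = 38·85.5000 = 3249.0000
edge 3: (19,37)→(7,32.5)  cross = 19·32.5 − 7·37 = 358.5000; (r_i+r_j)·cross = 26·358.5000 = 9321.0000
edge 4: (7,32.5)→(4.5,17)  cross = 7·17 − 4.5·32.5 = -27.2500; (r_i+r_j)·cross = 11.5·-27.2500 = -313.3750
Σcross = 533.5000 → A = |Σcross|/2 = 266.7500 mm²
Σ(r_i+r_j)·cross = 17348.2500 → first moment M = |Σ|/6 = 2891.3750
R_c = M/A = 2891.3750/266.7500 = 10.8393 mm
θ = 146° = 2.548181 rad
V = θ·R_c·A = 2.548181·10.8393·266.7500 = 7367.746 mm³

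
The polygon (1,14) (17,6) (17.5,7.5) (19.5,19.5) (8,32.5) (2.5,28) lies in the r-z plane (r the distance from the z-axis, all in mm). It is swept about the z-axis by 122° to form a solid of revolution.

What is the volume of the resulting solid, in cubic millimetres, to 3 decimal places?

Profile (r,z), 6 vertices: (1,14) (17,6) (17.5,7.5) (19.5,19.5) (8,32.5) (2.5,28)
edge 0: (1,14)→(17,6)  cross = 1·6 − 17·14 = -232.0000; (r_i+r_j)·cross = 18·-232.0000 = -4176.0000
edge 1: (17,6)→(17.5,7.5)  cross = 17·7.5 − 17.5·6 = 22.5000; (r_i+r_j)·cross = 34.5·22.5000 = 776.2500
edge 2: (17.5,7.5)→(19.5,19.5)  cross = 17.5·19.5 − 19.5·7.5 = 195.0000; (r_i+r_j)·cross = 37·195.0000 = 7215.0000
edge 3: (19.5,19.5)→(8,32.5)  cross = 19.5·32.5 − 8·19.5 = 477.7500; (r_i+r_j)·cross = 27.5·477.7500 = 13138.1250
edge 4: (8,32.5)→(2.5,28)  cross = 8·28 − 2.5·32.5 = 142.7500; (r_i+r_j)·cross = 10.5·142.7500 = 1498.8750
edge 5: (2.5,28)→(1,14)  cross = 2.5·14 − 1·28 = 7.0000; (r_i+r_j)·cross = 3.5·7.0000 = 24.5000
Σcross = 613.0000 → A = |Σcross|/2 = 306.5000 mm²
Σ(r_i+r_j)·cross = 18476.7500 → first moment M = |Σ|/6 = 3079.4583
R_c = M/A = 3079.4583/306.5000 = 10.0472 mm
θ = 122° = 2.129302 rad
V = θ·R_c·A = 2.129302·10.0472·306.5000 = 6557.096 mm³

Volume = 6557.096 mm³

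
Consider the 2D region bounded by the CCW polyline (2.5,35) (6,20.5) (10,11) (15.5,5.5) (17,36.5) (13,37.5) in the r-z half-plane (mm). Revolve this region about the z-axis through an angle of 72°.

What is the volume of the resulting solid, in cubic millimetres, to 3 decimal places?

Volume = 4046.136 mm³

Profile (r,z), 6 vertices: (2.5,35) (6,20.5) (10,11) (15.5,5.5) (17,36.5) (13,37.5)
edge 0: (2.5,35)→(6,20.5)  cross = 2.5·20.5 − 6·35 = -158.7500; (r_i+r_j)·cross = 8.5·-158.7500 = -1349.3750
edge 1: (6,20.5)→(10,11)  cross = 6·11 − 10·20.5 = -139.0000; (r_i+r_j)·cross = 16·-139.0000 = -2224.0000
edge 2: (10,11)→(15.5,5.5)  cross = 10·5.5 − 15.5·11 = -115.5000; (r_i+r_j)·cross = 25.5·-115.5000 = -2945.2500
edge 3: (15.5,5.5)→(17,36.5)  cross = 15.5·36.5 − 17·5.5 = 472.2500; (r_i+r_j)·cross = 32.5·472.2500 = 15348.1250
edge 4: (17,36.5)→(13,37.5)  cross = 17·37.5 − 13·36.5 = 163.0000; (r_i+r_j)·cross = 30·163.0000 = 4890.0000
edge 5: (13,37.5)→(2.5,35)  cross = 13·35 − 2.5·37.5 = 361.2500; (r_i+r_j)·cross = 15.5·361.2500 = 5599.3750
Σcross = 583.2500 → A = |Σcross|/2 = 291.6250 mm²
Σ(r_i+r_j)·cross = 19318.8750 → first moment M = |Σ|/6 = 3219.8125
R_c = M/A = 3219.8125/291.6250 = 11.0409 mm
θ = 72° = 1.256637 rad
V = θ·R_c·A = 1.256637·11.0409·291.6250 = 4046.136 mm³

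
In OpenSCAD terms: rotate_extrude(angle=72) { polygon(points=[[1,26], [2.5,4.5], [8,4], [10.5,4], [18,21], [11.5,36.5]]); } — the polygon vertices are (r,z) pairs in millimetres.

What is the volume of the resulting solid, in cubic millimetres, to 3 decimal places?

Volume = 4000.504 mm³

Profile (r,z), 6 vertices: (1,26) (2.5,4.5) (8,4) (10.5,4) (18,21) (11.5,36.5)
edge 0: (1,26)→(2.5,4.5)  cross = 1·4.5 − 2.5·26 = -60.5000; (r_i+r_j)·cross = 3.5·-60.5000 = -211.7500
edge 1: (2.5,4.5)→(8,4)  cross = 2.5·4 − 8·4.5 = -26.0000; (r_i+r_j)·cross = 10.5·-26.0000 = -273.0000
edge 2: (8,4)→(10.5,4)  cross = 8·4 − 10.5·4 = -10.0000; (r_i+r_j)·cross = 18.5·-10.0000 = -185.0000
edge 3: (10.5,4)→(18,21)  cross = 10.5·21 − 18·4 = 148.5000; (r_i+r_j)·cross = 28.5·148.5000 = 4232.2500
edge 4: (18,21)→(11.5,36.5)  cross = 18·36.5 − 11.5·21 = 415.5000; (r_i+r_j)·cross = 29.5·415.5000 = 12257.2500
edge 5: (11.5,36.5)→(1,26)  cross = 11.5·26 − 1·36.5 = 262.5000; (r_i+r_j)·cross = 12.5·262.5000 = 3281.2500
Σcross = 730.0000 → A = |Σcross|/2 = 365.0000 mm²
Σ(r_i+r_j)·cross = 19101.0000 → first moment M = |Σ|/6 = 3183.5000
R_c = M/A = 3183.5000/365.0000 = 8.7219 mm
θ = 72° = 1.256637 rad
V = θ·R_c·A = 1.256637·8.7219·365.0000 = 4000.504 mm³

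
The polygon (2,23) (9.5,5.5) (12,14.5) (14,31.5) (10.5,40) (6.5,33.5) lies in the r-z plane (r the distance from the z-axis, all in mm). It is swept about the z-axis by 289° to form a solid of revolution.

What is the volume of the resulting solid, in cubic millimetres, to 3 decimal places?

Volume = 9738.286 mm³

Profile (r,z), 6 vertices: (2,23) (9.5,5.5) (12,14.5) (14,31.5) (10.5,40) (6.5,33.5)
edge 0: (2,23)→(9.5,5.5)  cross = 2·5.5 − 9.5·23 = -207.5000; (r_i+r_j)·cross = 11.5·-207.5000 = -2386.2500
edge 1: (9.5,5.5)→(12,14.5)  cross = 9.5·14.5 − 12·5.5 = 71.7500; (r_i+r_j)·cross = 21.5·71.7500 = 1542.6250
edge 2: (12,14.5)→(14,31.5)  cross = 12·31.5 − 14·14.5 = 175.0000; (r_i+r_j)·cross = 26·175.0000 = 4550.0000
edge 3: (14,31.5)→(10.5,40)  cross = 14·40 − 10.5·31.5 = 229.2500; (r_i+r_j)·cross = 24.5·229.2500 = 5616.6250
edge 4: (10.5,40)→(6.5,33.5)  cross = 10.5·33.5 − 6.5·40 = 91.7500; (r_i+r_j)·cross = 17·91.7500 = 1559.7500
edge 5: (6.5,33.5)→(2,23)  cross = 6.5·23 − 2·33.5 = 82.5000; (r_i+r_j)·cross = 8.5·82.5000 = 701.2500
Σcross = 442.7500 → A = |Σcross|/2 = 221.3750 mm²
Σ(r_i+r_j)·cross = 11584.0000 → first moment M = |Σ|/6 = 1930.6667
R_c = M/A = 1930.6667/221.3750 = 8.7212 mm
θ = 289° = 5.044002 rad
V = θ·R_c·A = 5.044002·8.7212·221.3750 = 9738.286 mm³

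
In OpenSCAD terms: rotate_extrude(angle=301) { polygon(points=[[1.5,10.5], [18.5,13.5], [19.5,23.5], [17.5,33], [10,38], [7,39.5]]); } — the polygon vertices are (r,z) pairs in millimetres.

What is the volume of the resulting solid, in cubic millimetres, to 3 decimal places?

Profile (r,z), 6 vertices: (1.5,10.5) (18.5,13.5) (19.5,23.5) (17.5,33) (10,38) (7,39.5)
edge 0: (1.5,10.5)→(18.5,13.5)  cross = 1.5·13.5 − 18.5·10.5 = -174.0000; (r_i+r_j)·cross = 20·-174.0000 = -3480.0000
edge 1: (18.5,13.5)→(19.5,23.5)  cross = 18.5·23.5 − 19.5·13.5 = 171.5000; (r_i+r_j)·cross = 38·171.5000 = 6517.0000
edge 2: (19.5,23.5)→(17.5,33)  cross = 19.5·33 − 17.5·23.5 = 232.2500; (r_i+r_j)·cross = 37·232.2500 = 8593.2500
edge 3: (17.5,33)→(10,38)  cross = 17.5·38 − 10·33 = 335.0000; (r_i+r_j)·cross = 27.5·335.0000 = 9212.5000
edge 4: (10,38)→(7,39.5)  cross = 10·39.5 − 7·38 = 129.0000; (r_i+r_j)·cross = 17·129.0000 = 2193.0000
edge 5: (7,39.5)→(1.5,10.5)  cross = 7·10.5 − 1.5·39.5 = 14.2500; (r_i+r_j)·cross = 8.5·14.2500 = 121.1250
Σcross = 708.0000 → A = |Σcross|/2 = 354.0000 mm²
Σ(r_i+r_j)·cross = 23156.8750 → first moment M = |Σ|/6 = 3859.4792
R_c = M/A = 3859.4792/354.0000 = 10.9025 mm
θ = 301° = 5.253441 rad
V = θ·R_c·A = 5.253441·10.9025·354.0000 = 20275.546 mm³

Volume = 20275.546 mm³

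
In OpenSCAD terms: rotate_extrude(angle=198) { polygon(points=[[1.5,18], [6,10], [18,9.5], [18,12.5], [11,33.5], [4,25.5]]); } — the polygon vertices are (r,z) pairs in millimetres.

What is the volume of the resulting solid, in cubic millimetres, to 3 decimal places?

Profile (r,z), 6 vertices: (1.5,18) (6,10) (18,9.5) (18,12.5) (11,33.5) (4,25.5)
edge 0: (1.5,18)→(6,10)  cross = 1.5·10 − 6·18 = -93.0000; (r_i+r_j)·cross = 7.5·-93.0000 = -697.5000
edge 1: (6,10)→(18,9.5)  cross = 6·9.5 − 18·10 = -123.0000; (r_i+r_j)·cross = 24·-123.0000 = -2952.0000
edge 2: (18,9.5)→(18,12.5)  cross = 18·12.5 − 18·9.5 = 54.0000; (r_i+r_j)·cross = 36·54.0000 = 1944.0000
edge 3: (18,12.5)→(11,33.5)  cross = 18·33.5 − 11·12.5 = 465.5000; (r_i+r_j)·cross = 29·465.5000 = 13499.5000
edge 4: (11,33.5)→(4,25.5)  cross = 11·25.5 − 4·33.5 = 146.5000; (r_i+r_j)·cross = 15·146.5000 = 2197.5000
edge 5: (4,25.5)→(1.5,18)  cross = 4·18 − 1.5·25.5 = 33.7500; (r_i+r_j)·cross = 5.5·33.7500 = 185.6250
Σcross = 483.7500 → A = |Σcross|/2 = 241.8750 mm²
Σ(r_i+r_j)·cross = 14177.1250 → first moment M = |Σ|/6 = 2362.8542
R_c = M/A = 2362.8542/241.8750 = 9.7689 mm
θ = 198° = 3.455752 rad
V = θ·R_c·A = 3.455752·9.7689·241.8750 = 8165.438 mm³

Volume = 8165.438 mm³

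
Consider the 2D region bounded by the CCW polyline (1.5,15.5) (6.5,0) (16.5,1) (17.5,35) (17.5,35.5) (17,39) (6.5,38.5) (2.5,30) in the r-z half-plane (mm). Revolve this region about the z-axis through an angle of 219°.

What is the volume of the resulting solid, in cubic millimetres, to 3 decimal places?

Volume = 20195.925 mm³

Profile (r,z), 8 vertices: (1.5,15.5) (6.5,0) (16.5,1) (17.5,35) (17.5,35.5) (17,39) (6.5,38.5) (2.5,30)
edge 0: (1.5,15.5)→(6.5,0)  cross = 1.5·0 − 6.5·15.5 = -100.7500; (r_i+r_j)·cross = 8·-100.7500 = -806.0000
edge 1: (6.5,0)→(16.5,1)  cross = 6.5·1 − 16.5·0 = 6.5000; (r_i+r_j)·cross = 23·6.5000 = 149.5000
edge 2: (16.5,1)→(17.5,35)  cross = 16.5·35 − 17.5·1 = 560.0000; (r_i+r_j)·cross = 34·560.0000 = 19040.0000
edge 3: (17.5,35)→(17.5,35.5)  cross = 17.5·35.5 − 17.5·35 = 8.7500; (r_i+r_j)·cross = 35·8.7500 = 306.2500
edge 4: (17.5,35.5)→(17,39)  cross = 17.5·39 − 17·35.5 = 79.0000; (r_i+r_j)·cross = 34.5·79.0000 = 2725.5000
edge 5: (17,39)→(6.5,38.5)  cross = 17·38.5 − 6.5·39 = 401.0000; (r_i+r_j)·cross = 23.5·401.0000 = 9423.5000
edge 6: (6.5,38.5)→(2.5,30)  cross = 6.5·30 − 2.5·38.5 = 98.7500; (r_i+r_j)·cross = 9·98.7500 = 888.7500
edge 7: (2.5,30)→(1.5,15.5)  cross = 2.5·15.5 − 1.5·30 = -6.2500; (r_i+r_j)·cross = 4·-6.2500 = -25.0000
Σcross = 1047.0000 → A = |Σcross|/2 = 523.5000 mm²
Σ(r_i+r_j)·cross = 31702.5000 → first moment M = |Σ|/6 = 5283.7500
R_c = M/A = 5283.7500/523.5000 = 10.0931 mm
θ = 219° = 3.822271 rad
V = θ·R_c·A = 3.822271·10.0931·523.5000 = 20195.925 mm³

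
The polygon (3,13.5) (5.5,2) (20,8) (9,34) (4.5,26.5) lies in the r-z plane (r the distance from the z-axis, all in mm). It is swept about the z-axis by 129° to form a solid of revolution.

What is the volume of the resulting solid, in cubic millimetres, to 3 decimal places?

Volume = 6817.278 mm³

Profile (r,z), 5 vertices: (3,13.5) (5.5,2) (20,8) (9,34) (4.5,26.5)
edge 0: (3,13.5)→(5.5,2)  cross = 3·2 − 5.5·13.5 = -68.2500; (r_i+r_j)·cross = 8.5·-68.2500 = -580.1250
edge 1: (5.5,2)→(20,8)  cross = 5.5·8 − 20·2 = 4.0000; (r_i+r_j)·cross = 25.5·4.0000 = 102.0000
edge 2: (20,8)→(9,34)  cross = 20·34 − 9·8 = 608.0000; (r_i+r_j)·cross = 29·608.0000 = 17632.0000
edge 3: (9,34)→(4.5,26.5)  cross = 9·26.5 − 4.5·34 = 85.5000; (r_i+r_j)·cross = 13.5·85.5000 = 1154.2500
edge 4: (4.5,26.5)→(3,13.5)  cross = 4.5·13.5 − 3·26.5 = -18.7500; (r_i+r_j)·cross = 7.5·-18.7500 = -140.6250
Σcross = 610.5000 → A = |Σcross|/2 = 305.2500 mm²
Σ(r_i+r_j)·cross = 18167.5000 → first moment M = |Σ|/6 = 3027.9167
R_c = M/A = 3027.9167/305.2500 = 9.9195 mm
θ = 129° = 2.251475 rad
V = θ·R_c·A = 2.251475·9.9195·305.2500 = 6817.278 mm³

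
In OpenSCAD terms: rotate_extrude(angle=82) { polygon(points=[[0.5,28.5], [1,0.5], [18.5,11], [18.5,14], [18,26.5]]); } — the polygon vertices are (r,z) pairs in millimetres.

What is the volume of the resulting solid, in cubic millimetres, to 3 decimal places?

Volume = 4767.406 mm³

Profile (r,z), 5 vertices: (0.5,28.5) (1,0.5) (18.5,11) (18.5,14) (18,26.5)
edge 0: (0.5,28.5)→(1,0.5)  cross = 0.5·0.5 − 1·28.5 = -28.2500; (r_i+r_j)·cross = 1.5·-28.2500 = -42.3750
edge 1: (1,0.5)→(18.5,11)  cross = 1·11 − 18.5·0.5 = 1.7500; (r_i+r_j)·cross = 19.5·1.7500 = 34.1250
edge 2: (18.5,11)→(18.5,14)  cross = 18.5·14 − 18.5·11 = 55.5000; (r_i+r_j)·cross = 37·55.5000 = 2053.5000
edge 3: (18.5,14)→(18,26.5)  cross = 18.5·26.5 − 18·14 = 238.2500; (r_i+r_j)·cross = 36.5·238.2500 = 8696.1250
edge 4: (18,26.5)→(0.5,28.5)  cross = 18·28.5 − 0.5·26.5 = 499.7500; (r_i+r_j)·cross = 18.5·499.7500 = 9245.3750
Σcross = 767.0000 → A = |Σcross|/2 = 383.5000 mm²
Σ(r_i+r_j)·cross = 19986.7500 → first moment M = |Σ|/6 = 3331.1250
R_c = M/A = 3331.1250/383.5000 = 8.6861 mm
θ = 82° = 1.431170 rad
V = θ·R_c·A = 1.431170·8.6861·383.5000 = 4767.406 mm³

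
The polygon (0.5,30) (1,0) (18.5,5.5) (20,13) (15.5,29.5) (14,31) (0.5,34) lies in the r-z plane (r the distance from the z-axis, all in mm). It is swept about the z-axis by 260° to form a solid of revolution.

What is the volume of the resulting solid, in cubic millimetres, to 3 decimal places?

Volume = 20832.352 mm³

Profile (r,z), 7 vertices: (0.5,30) (1,0) (18.5,5.5) (20,13) (15.5,29.5) (14,31) (0.5,34)
edge 0: (0.5,30)→(1,0)  cross = 0.5·0 − 1·30 = -30.0000; (r_i+r_j)·cross = 1.5·-30.0000 = -45.0000
edge 1: (1,0)→(18.5,5.5)  cross = 1·5.5 − 18.5·0 = 5.5000; (r_i+r_j)·cross = 19.5·5.5000 = 107.2500
edge 2: (18.5,5.5)→(20,13)  cross = 18.5·13 − 20·5.5 = 130.5000; (r_i+r_j)·cross = 38.5·130.5000 = 5024.2500
edge 3: (20,13)→(15.5,29.5)  cross = 20·29.5 − 15.5·13 = 388.5000; (r_i+r_j)·cross = 35.5·388.5000 = 13791.7500
edge 4: (15.5,29.5)→(14,31)  cross = 15.5·31 − 14·29.5 = 67.5000; (r_i+r_j)·cross = 29.5·67.5000 = 1991.2500
edge 5: (14,31)→(0.5,34)  cross = 14·34 − 0.5·31 = 460.5000; (r_i+r_j)·cross = 14.5·460.5000 = 6677.2500
edge 6: (0.5,34)→(0.5,30)  cross = 0.5·30 − 0.5·34 = -2.0000; (r_i+r_j)·cross = 1·-2.0000 = -2.0000
Σcross = 1020.5000 → A = |Σcross|/2 = 510.2500 mm²
Σ(r_i+r_j)·cross = 27544.7500 → first moment M = |Σ|/6 = 4590.7917
R_c = M/A = 4590.7917/510.2500 = 8.9971 mm
θ = 260° = 4.537856 rad
V = θ·R_c·A = 4.537856·8.9971·510.2500 = 20832.352 mm³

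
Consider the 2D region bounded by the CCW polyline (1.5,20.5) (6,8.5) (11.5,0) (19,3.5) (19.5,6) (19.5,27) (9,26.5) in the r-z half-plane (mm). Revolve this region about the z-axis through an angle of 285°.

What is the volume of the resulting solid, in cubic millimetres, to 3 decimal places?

Profile (r,z), 7 vertices: (1.5,20.5) (6,8.5) (11.5,0) (19,3.5) (19.5,6) (19.5,27) (9,26.5)
edge 0: (1.5,20.5)→(6,8.5)  cross = 1.5·8.5 − 6·20.5 = -110.2500; (r_i+r_j)·cross = 7.5·-110.2500 = -826.8750
edge 1: (6,8.5)→(11.5,0)  cross = 6·0 − 11.5·8.5 = -97.7500; (r_i+r_j)·cross = 17.5·-97.7500 = -1710.6250
edge 2: (11.5,0)→(19,3.5)  cross = 11.5·3.5 − 19·0 = 40.2500; (r_i+r_j)·cross = 30.5·40.2500 = 1227.6250
edge 3: (19,3.5)→(19.5,6)  cross = 19·6 − 19.5·3.5 = 45.7500; (r_i+r_j)·cross = 38.5·45.7500 = 1761.3750
edge 4: (19.5,6)→(19.5,27)  cross = 19.5·27 − 19.5·6 = 409.5000; (r_i+r_j)·cross = 39·409.5000 = 15970.5000
edge 5: (19.5,27)→(9,26.5)  cross = 19.5·26.5 − 9·27 = 273.7500; (r_i+r_j)·cross = 28.5·273.7500 = 7801.8750
edge 6: (9,26.5)→(1.5,20.5)  cross = 9·20.5 − 1.5·26.5 = 144.7500; (r_i+r_j)·cross = 10.5·144.7500 = 1519.8750
Σcross = 706.0000 → A = |Σcross|/2 = 353.0000 mm²
Σ(r_i+r_j)·cross = 25743.7500 → first moment M = |Σ|/6 = 4290.6250
R_c = M/A = 4290.6250/353.0000 = 12.1547 mm
θ = 285° = 4.974188 rad
V = θ·R_c·A = 4.974188·12.1547·353.0000 = 21342.377 mm³

Volume = 21342.377 mm³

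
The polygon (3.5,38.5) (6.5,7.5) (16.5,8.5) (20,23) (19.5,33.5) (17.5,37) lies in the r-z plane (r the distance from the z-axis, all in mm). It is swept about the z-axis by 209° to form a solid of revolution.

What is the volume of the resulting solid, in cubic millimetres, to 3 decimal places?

Profile (r,z), 6 vertices: (3.5,38.5) (6.5,7.5) (16.5,8.5) (20,23) (19.5,33.5) (17.5,37)
edge 0: (3.5,38.5)→(6.5,7.5)  cross = 3.5·7.5 − 6.5·38.5 = -224.0000; (r_i+r_j)·cross = 10·-224.0000 = -2240.0000
edge 1: (6.5,7.5)→(16.5,8.5)  cross = 6.5·8.5 − 16.5·7.5 = -68.5000; (r_i+r_j)·cross = 23·-68.5000 = -1575.5000
edge 2: (16.5,8.5)→(20,23)  cross = 16.5·23 − 20·8.5 = 209.5000; (r_i+r_j)·cross = 36.5·209.5000 = 7646.7500
edge 3: (20,23)→(19.5,33.5)  cross = 20·33.5 − 19.5·23 = 221.5000; (r_i+r_j)·cross = 39.5·221.5000 = 8749.2500
edge 4: (19.5,33.5)→(17.5,37)  cross = 19.5·37 − 17.5·33.5 = 135.2500; (r_i+r_j)·cross = 37·135.2500 = 5004.2500
edge 5: (17.5,37)→(3.5,38.5)  cross = 17.5·38.5 − 3.5·37 = 544.2500; (r_i+r_j)·cross = 21·544.2500 = 11429.2500
Σcross = 818.0000 → A = |Σcross|/2 = 409.0000 mm²
Σ(r_i+r_j)·cross = 29014.0000 → first moment M = |Σ|/6 = 4835.6667
R_c = M/A = 4835.6667/409.0000 = 11.8231 mm
θ = 209° = 3.647738 rad
V = θ·R_c·A = 3.647738·11.8231·409.0000 = 17639.246 mm³

Volume = 17639.246 mm³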